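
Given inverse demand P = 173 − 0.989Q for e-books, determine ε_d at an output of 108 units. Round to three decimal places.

At Q = 108, P = 173 − 0.989(108) = 66.19.
dP/dQ = −0.989, so dQ/dP = 1/(−0.989) = -1.011.
ε = (dQ/dP)(P/Q) = (-1.011)(66.19/108).

-0.620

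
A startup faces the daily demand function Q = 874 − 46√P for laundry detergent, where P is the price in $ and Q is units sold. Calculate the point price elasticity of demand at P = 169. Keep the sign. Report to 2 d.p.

At P = 169, Q = 276.
dQ/dP = −46/(2√P) = -1.769.
ε = (dQ/dP)(P/Q) = (-1.769)(169/276).
|ε| > 1, so demand is elastic at this price.

-1.08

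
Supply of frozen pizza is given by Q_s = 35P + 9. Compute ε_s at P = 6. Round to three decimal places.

0.959

At P = 6, Q_s = 219.
dQ_s/dP = 35.
ε_s = (dQ_s/dP)(P/Q_s) = (35)(6/219).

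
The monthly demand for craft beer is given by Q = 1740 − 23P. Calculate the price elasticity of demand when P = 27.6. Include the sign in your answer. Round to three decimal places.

At P = 27.6, Q = 1105.200.
dQ/dP = −23.
ε = (dQ/dP)(P/Q) = (-23)(27.6/1105.200).
|ε| < 1, so demand is inelastic at this price.

-0.574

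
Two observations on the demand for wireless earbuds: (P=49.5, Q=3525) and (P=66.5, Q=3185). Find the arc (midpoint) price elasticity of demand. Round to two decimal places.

ΔQ = 3185 − 3525 = -340; ΔP = 66.5 − 49.5 = 17.
Midpoints: P̄ = 58.00, Q̄ = 3355.0.
ε = (ΔQ/ΔP)(P̄/Q̄) = (-340/17)(58.00/3355.0).

-0.35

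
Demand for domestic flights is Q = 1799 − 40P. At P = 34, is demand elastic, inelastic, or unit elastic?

Q = 439, dQ/dP = -40.
ε = (dQ/dP)(P/Q) ≈ -3.098.
|ε| = 3.10 > 1.

elastic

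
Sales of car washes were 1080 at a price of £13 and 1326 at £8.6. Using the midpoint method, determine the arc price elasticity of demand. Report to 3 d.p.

-0.502

ΔQ = 1326 − 1080 = 246; ΔP = 8.6 − 13 = -4.4.
Midpoints: P̄ = 10.80, Q̄ = 1203.0.
ε = (ΔQ/ΔP)(P̄/Q̄) = (246/-4.4)(10.80/1203.0).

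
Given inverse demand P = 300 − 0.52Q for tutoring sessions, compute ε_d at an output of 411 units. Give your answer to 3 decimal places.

At Q = 411, P = 300 − 0.52(411) = 86.28.
dP/dQ = −0.52, so dQ/dP = 1/(−0.52) = -1.923.
ε = (dQ/dP)(P/Q) = (-1.923)(86.28/411).

-0.404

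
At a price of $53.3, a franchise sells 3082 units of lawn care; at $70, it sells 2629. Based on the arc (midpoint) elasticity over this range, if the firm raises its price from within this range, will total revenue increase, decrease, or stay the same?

increase

Arc ε = (-453/16.7)(61.65/2855.5) ≈ -0.586.
|ε| = 0.59 < 1, so demand is inelastic. A price rise therefore raises total revenue.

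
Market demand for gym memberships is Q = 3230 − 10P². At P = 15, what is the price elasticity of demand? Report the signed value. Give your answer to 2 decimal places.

-4.59

At P = 15, Q = 980.
dQ/dP = −20P = -300.
ε = (dQ/dP)(P/Q) = (-300)(15/980).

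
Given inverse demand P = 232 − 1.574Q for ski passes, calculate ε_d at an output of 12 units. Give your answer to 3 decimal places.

At Q = 12, P = 232 − 1.574(12) = 213.11.
dP/dQ = −1.574, so dQ/dP = 1/(−1.574) = -0.635.
ε = (dQ/dP)(P/Q) = (-0.635)(213.11/12).

-11.283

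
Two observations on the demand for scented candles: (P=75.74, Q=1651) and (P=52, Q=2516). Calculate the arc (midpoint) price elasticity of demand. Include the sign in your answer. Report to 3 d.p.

-1.117

ΔQ = 2516 − 1651 = 865; ΔP = 52 − 75.74 = -23.74.
Midpoints: P̄ = 63.87, Q̄ = 2083.5.
ε = (ΔQ/ΔP)(P̄/Q̄) = (865/-23.74)(63.87/2083.5).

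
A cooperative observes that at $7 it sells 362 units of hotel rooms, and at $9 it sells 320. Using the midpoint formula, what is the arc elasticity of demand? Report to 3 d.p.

ΔQ = 320 − 362 = -42; ΔP = 9 − 7 = 2.
Midpoints: P̄ = 8.00, Q̄ = 341.0.
ε = (ΔQ/ΔP)(P̄/Q̄) = (-42/2)(8.00/341.0).

-0.493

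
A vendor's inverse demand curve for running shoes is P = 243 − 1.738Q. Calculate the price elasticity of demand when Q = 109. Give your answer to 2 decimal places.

-0.28

At Q = 109, P = 243 − 1.738(109) = 53.56.
dP/dQ = −1.738, so dQ/dP = 1/(−1.738) = -0.575.
ε = (dQ/dP)(P/Q) = (-0.575)(53.56/109).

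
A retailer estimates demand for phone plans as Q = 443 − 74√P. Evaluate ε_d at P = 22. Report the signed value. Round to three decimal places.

-1.809

At P = 22, Q = 95.909.
dQ/dP = −74/(2√P) = -7.888.
ε = (dQ/dP)(P/Q) = (-7.888)(22/95.909).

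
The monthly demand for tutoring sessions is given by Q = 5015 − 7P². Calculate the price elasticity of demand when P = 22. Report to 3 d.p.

-4.165

At P = 22, Q = 1627.
dQ/dP = −14P = -308.
ε = (dQ/dP)(P/Q) = (-308)(22/1627).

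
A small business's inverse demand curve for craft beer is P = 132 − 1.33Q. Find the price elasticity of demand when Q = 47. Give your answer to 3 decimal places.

-1.112

At Q = 47, P = 132 − 1.33(47) = 69.49.
dP/dQ = −1.33, so dQ/dP = 1/(−1.33) = -0.752.
ε = (dQ/dP)(P/Q) = (-0.752)(69.49/47).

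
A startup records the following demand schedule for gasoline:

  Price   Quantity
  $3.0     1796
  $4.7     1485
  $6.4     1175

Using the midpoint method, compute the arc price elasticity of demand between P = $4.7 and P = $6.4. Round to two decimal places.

-0.76

At P = 4.7, Q = 1485; at P = 6.4, Q = 1175.
ΔQ = -310, ΔP = 1.7. Midpoints: P̄ = 5.55, Q̄ = 1330.0.
ε = (ΔQ/ΔP)(P̄/Q̄) = (-310/1.7)(5.55/1330.0).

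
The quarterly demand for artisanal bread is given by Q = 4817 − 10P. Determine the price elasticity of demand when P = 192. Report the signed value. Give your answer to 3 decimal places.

-0.663

At P = 192, Q = 2897.
dQ/dP = −10.
ε = (dQ/dP)(P/Q) = (-10)(192/2897).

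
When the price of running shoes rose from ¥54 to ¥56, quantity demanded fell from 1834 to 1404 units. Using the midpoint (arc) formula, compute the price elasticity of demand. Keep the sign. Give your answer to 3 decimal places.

ΔQ = 1404 − 1834 = -430; ΔP = 56 − 54 = 2.
Midpoints: P̄ = 55.00, Q̄ = 1619.0.
ε = (ΔQ/ΔP)(P̄/Q̄) = (-430/2)(55.00/1619.0).

-7.304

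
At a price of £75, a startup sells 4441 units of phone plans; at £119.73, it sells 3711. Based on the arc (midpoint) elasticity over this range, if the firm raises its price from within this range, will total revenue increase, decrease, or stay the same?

Arc ε = (-730/44.73)(97.37/4076.0) ≈ -0.390.
|ε| = 0.39 < 1, so demand is inelastic. A price rise therefore raises total revenue.

increase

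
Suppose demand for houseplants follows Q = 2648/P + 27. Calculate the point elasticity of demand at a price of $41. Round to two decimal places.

At P = 41, Q = 91.585.
dQ/dP = −2648/P² = -1.575.
ε = (dQ/dP)(P/Q) = (-1.575)(41/91.585).

-0.71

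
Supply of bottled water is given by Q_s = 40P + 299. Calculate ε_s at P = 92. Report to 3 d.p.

0.925

At P = 92, Q_s = 3979.
dQ_s/dP = 40.
ε_s = (dQ_s/dP)(P/Q_s) = (40)(92/3979).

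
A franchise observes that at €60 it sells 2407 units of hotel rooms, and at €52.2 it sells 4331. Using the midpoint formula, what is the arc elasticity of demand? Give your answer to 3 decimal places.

-4.107

ΔQ = 4331 − 2407 = 1924; ΔP = 52.2 − 60 = -7.8.
Midpoints: P̄ = 56.10, Q̄ = 3369.0.
ε = (ΔQ/ΔP)(P̄/Q̄) = (1924/-7.8)(56.10/3369.0).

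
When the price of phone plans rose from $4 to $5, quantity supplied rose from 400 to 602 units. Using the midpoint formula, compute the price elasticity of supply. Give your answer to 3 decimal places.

ΔQ = 602 − 400 = 202; ΔP = 5 − 4 = 1.
Midpoints: P̄ = 4.50, Q̄ = 501.0.
ε_s = (ΔQ/ΔP)(P̄/Q̄) = (202/1)(4.50/501.0).

1.814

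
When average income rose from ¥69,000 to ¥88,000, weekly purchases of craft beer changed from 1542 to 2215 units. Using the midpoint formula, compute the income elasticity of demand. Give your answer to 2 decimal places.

ΔQ = 673, ΔI = 19000. Midpoints: Ī = 78,500, Q̄ = 1878.5.
ε_I = (ΔQ/ΔI)(Ī/Q̄) = (673/19000)(78500/1878.5).
ε_I > 0, so the good is normal.

1.48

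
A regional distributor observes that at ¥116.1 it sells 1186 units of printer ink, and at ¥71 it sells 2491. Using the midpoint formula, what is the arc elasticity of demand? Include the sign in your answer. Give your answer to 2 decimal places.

-1.47

ΔQ = 2491 − 1186 = 1305; ΔP = 71 − 116.1 = -45.1.
Midpoints: P̄ = 93.55, Q̄ = 1838.5.
ε = (ΔQ/ΔP)(P̄/Q̄) = (1305/-45.1)(93.55/1838.5).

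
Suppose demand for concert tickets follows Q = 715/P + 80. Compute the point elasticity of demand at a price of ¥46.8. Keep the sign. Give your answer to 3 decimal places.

-0.160

At P = 46.8, Q = 95.278.
dQ/dP = −715/P² = -0.326.
ε = (dQ/dP)(P/Q) = (-0.326)(46.8/95.278).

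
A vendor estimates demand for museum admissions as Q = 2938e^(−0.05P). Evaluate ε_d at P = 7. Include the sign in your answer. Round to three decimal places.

-0.350

At P = 7, Q = 2070.374.
dQ/dP = −0.05·2938e^(−0.05P) = −0.05Q = -103.519.
ε = (dQ/dP)(P/Q) = (-103.519)(7/2070.374).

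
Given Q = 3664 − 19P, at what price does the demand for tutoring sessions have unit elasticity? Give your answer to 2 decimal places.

96.42

For linear demand Q = a − bP, ε = −bP/(a − bP). |ε| = 1 when bP = a − bP, i.e. P = a/(2b).
P = 3664/(2·19) = 3664/38 = 96.4211.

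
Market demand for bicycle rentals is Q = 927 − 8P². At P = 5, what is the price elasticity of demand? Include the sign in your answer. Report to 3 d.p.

At P = 5, Q = 727.
dQ/dP = −16P = -80.
ε = (dQ/dP)(P/Q) = (-80)(5/727).

-0.550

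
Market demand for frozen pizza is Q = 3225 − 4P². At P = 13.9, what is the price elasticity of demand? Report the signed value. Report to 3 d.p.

-0.630

At P = 13.9, Q = 2452.160.
dQ/dP = −8P = -111.200.
ε = (dQ/dP)(P/Q) = (-111.200)(13.9/2452.160).
|ε| < 1, so demand is inelastic at this price.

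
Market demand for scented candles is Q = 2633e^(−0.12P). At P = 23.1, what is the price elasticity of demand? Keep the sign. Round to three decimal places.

-2.772

At P = 23.1, Q = 164.659.
dQ/dP = −0.12·2633e^(−0.12P) = −0.12Q = -19.759.
ε = (dQ/dP)(P/Q) = (-19.759)(23.1/164.659).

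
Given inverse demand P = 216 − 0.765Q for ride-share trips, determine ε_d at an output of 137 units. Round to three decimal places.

At Q = 137, P = 216 − 0.765(137) = 111.19.
dP/dQ = −0.765, so dQ/dP = 1/(−0.765) = -1.307.
ε = (dQ/dP)(P/Q) = (-1.307)(111.19/137).

-1.061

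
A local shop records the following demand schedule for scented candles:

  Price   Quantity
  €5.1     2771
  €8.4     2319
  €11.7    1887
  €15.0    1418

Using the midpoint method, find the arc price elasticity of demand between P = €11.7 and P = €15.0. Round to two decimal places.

At P = 11.7, Q = 1887; at P = 15.0, Q = 1418.
ΔQ = -469, ΔP = 3.3. Midpoints: P̄ = 13.35, Q̄ = 1652.5.
ε = (ΔQ/ΔP)(P̄/Q̄) = (-469/3.3)(13.35/1652.5).

-1.15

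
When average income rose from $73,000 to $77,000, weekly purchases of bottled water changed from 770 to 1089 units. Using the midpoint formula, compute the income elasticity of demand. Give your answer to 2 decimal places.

6.43

ΔQ = 319, ΔI = 4000. Midpoints: Ī = 75,000, Q̄ = 929.5.
ε_I = (ΔQ/ΔI)(Ī/Q̄) = (319/4000)(75000/929.5).
ε_I > 0, so the good is normal.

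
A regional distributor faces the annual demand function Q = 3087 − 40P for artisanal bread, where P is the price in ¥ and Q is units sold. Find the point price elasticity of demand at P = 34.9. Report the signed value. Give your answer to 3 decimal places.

At P = 34.9, Q = 1691.
dQ/dP = −40.
ε = (dQ/dP)(P/Q) = (-40)(34.9/1691).

-0.826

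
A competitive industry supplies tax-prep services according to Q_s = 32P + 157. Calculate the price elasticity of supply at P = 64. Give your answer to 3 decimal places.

0.929

At P = 64, Q_s = 2205.
dQ_s/dP = 32.
ε_s = (dQ_s/dP)(P/Q_s) = (32)(64/2205).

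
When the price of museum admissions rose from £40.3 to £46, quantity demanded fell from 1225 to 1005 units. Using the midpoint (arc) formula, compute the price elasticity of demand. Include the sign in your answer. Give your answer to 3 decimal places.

ΔQ = 1005 − 1225 = -220; ΔP = 46 − 40.3 = 5.7.
Midpoints: P̄ = 43.15, Q̄ = 1115.0.
ε = (ΔQ/ΔP)(P̄/Q̄) = (-220/5.7)(43.15/1115.0).

-1.494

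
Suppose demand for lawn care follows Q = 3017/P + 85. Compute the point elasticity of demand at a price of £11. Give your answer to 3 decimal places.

At P = 11, Q = 359.273.
dQ/dP = −3017/P² = -24.934.
ε = (dQ/dP)(P/Q) = (-24.934)(11/359.273).

-0.763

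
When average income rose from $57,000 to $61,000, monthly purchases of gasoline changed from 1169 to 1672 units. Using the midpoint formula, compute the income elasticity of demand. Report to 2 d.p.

ΔQ = 503, ΔI = 4000. Midpoints: Ī = 59,000, Q̄ = 1420.5.
ε_I = (ΔQ/ΔI)(Ī/Q̄) = (503/4000)(59000/1420.5).

5.22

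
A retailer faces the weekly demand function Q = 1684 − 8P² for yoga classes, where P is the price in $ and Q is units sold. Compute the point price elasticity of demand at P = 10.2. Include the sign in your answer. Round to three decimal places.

-1.955

At P = 10.2, Q = 851.680.
dQ/dP = −16P = -163.200.
ε = (dQ/dP)(P/Q) = (-163.200)(10.2/851.680).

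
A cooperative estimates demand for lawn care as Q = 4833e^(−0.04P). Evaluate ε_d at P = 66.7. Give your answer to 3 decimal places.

-2.668

At P = 66.7, Q = 335.366.
dQ/dP = −0.04·4833e^(−0.04P) = −0.04Q = -13.415.
ε = (dQ/dP)(P/Q) = (-13.415)(66.7/335.366).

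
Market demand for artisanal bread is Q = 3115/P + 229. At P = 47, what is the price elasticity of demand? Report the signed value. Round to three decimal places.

At P = 47, Q = 295.277.
dQ/dP = −3115/P² = -1.410.
ε = (dQ/dP)(P/Q) = (-1.410)(47/295.277).

-0.224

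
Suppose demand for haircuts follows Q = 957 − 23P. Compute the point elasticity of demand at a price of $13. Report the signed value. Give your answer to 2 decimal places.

-0.45

At P = 13, Q = 658.
dQ/dP = −23.
ε = (dQ/dP)(P/Q) = (-23)(13/658).
|ε| < 1, so demand is inelastic at this price.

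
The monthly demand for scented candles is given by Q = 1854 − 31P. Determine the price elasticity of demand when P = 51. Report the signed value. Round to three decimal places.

At P = 51, Q = 273.
dQ/dP = −31.
ε = (dQ/dP)(P/Q) = (-31)(51/273).
|ε| > 1, so demand is elastic at this price.

-5.791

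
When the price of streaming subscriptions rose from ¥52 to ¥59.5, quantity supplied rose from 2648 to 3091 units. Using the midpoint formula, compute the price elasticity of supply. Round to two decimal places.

1.15

ΔQ = 3091 − 2648 = 443; ΔP = 59.5 − 52 = 7.5.
Midpoints: P̄ = 55.75, Q̄ = 2869.5.
ε_s = (ΔQ/ΔP)(P̄/Q̄) = (443/7.5)(55.75/2869.5).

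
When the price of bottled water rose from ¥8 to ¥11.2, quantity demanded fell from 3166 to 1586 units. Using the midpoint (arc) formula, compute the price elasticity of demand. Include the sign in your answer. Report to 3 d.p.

-1.995

ΔQ = 1586 − 3166 = -1580; ΔP = 11.2 − 8 = 3.2.
Midpoints: P̄ = 9.60, Q̄ = 2376.0.
ε = (ΔQ/ΔP)(P̄/Q̄) = (-1580/3.2)(9.60/2376.0).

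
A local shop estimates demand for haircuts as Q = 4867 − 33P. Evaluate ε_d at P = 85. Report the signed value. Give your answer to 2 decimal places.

At P = 85, Q = 2062.
dQ/dP = −33.
ε = (dQ/dP)(P/Q) = (-33)(85/2062).

-1.36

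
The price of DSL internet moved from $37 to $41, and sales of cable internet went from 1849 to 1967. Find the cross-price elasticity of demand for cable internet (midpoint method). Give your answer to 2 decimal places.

ΔQ_x = 1967 − 1849 = 118; ΔP_y = 41 − 37 = 4.
Midpoints: P̄_y = 39.00, Q̄_x = 1908.0.
ε_xy = (ΔQ_x/ΔP_y)(P̄_y/Q̄_x) = (118/4)(39.00/1908.0).

0.60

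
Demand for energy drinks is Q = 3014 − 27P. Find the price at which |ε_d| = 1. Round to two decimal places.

For linear demand Q = a − bP, ε = −bP/(a − bP). |ε| = 1 when bP = a − bP, i.e. P = a/(2b).
P = 3014/(2·27) = 3014/54 = 55.8148.

55.81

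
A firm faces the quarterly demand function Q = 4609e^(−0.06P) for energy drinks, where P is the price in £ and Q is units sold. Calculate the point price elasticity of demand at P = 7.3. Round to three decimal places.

-0.438

At P = 7.3, Q = 2974.307.
dQ/dP = −0.06·4609e^(−0.06P) = −0.06Q = -178.458.
ε = (dQ/dP)(P/Q) = (-178.458)(7.3/2974.307).
|ε| < 1, so demand is inelastic at this price.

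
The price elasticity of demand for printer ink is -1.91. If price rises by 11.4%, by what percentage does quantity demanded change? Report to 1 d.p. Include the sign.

-21.8%

%ΔQ ≈ ε × %ΔP = (-1.91)(11.4%) = -21.77%.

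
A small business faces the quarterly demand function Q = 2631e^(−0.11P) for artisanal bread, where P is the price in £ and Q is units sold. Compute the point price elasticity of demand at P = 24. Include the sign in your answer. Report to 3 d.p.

At P = 24, Q = 187.752.
dQ/dP = −0.11·2631e^(−0.11P) = −0.11Q = -20.653.
ε = (dQ/dP)(P/Q) = (-20.653)(24/187.752).

-2.640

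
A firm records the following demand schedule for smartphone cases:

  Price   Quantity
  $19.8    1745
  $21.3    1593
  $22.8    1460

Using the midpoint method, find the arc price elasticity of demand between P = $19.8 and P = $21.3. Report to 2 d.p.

At P = 19.8, Q = 1745; at P = 21.3, Q = 1593.
ΔQ = -152, ΔP = 1.5. Midpoints: P̄ = 20.55, Q̄ = 1669.0.
ε = (ΔQ/ΔP)(P̄/Q̄) = (-152/1.5)(20.55/1669.0).

-1.25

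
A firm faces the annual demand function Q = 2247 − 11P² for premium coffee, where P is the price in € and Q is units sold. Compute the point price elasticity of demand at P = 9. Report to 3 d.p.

-1.314

At P = 9, Q = 1356.
dQ/dP = −22P = -198.
ε = (dQ/dP)(P/Q) = (-198)(9/1356).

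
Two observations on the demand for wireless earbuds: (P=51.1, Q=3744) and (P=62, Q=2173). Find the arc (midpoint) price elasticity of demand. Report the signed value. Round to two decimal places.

-2.75

ΔQ = 2173 − 3744 = -1571; ΔP = 62 − 51.1 = 10.9.
Midpoints: P̄ = 56.55, Q̄ = 2958.5.
ε = (ΔQ/ΔP)(P̄/Q̄) = (-1571/10.9)(56.55/2958.5).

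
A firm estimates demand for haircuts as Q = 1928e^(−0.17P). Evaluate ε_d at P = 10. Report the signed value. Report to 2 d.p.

At P = 10, Q = 352.214.
dQ/dP = −0.17·1928e^(−0.17P) = −0.17Q = -59.876.
ε = (dQ/dP)(P/Q) = (-59.876)(10/352.214).
|ε| > 1, so demand is elastic at this price.

-1.70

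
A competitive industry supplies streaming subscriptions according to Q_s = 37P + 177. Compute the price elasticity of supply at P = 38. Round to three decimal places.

At P = 38, Q_s = 1583.
dQ_s/dP = 37.
ε_s = (dQ_s/dP)(P/Q_s) = (37)(38/1583).

0.888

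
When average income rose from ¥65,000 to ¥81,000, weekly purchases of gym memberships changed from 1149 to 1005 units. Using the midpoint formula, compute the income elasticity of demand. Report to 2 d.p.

ΔQ = -144, ΔI = 16000. Midpoints: Ī = 73,000, Q̄ = 1077.0.
ε_I = (ΔQ/ΔI)(Ī/Q̄) = (-144/16000)(73000/1077.0).
ε_I < 0, so the good is inferior.

-0.61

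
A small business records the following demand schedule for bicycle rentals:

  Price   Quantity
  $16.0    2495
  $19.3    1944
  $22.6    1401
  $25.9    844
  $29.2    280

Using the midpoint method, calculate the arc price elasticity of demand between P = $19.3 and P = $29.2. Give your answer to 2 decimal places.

-3.67

At P = 19.3, Q = 1944; at P = 29.2, Q = 280.
ΔQ = -1664, ΔP = 9.9. Midpoints: P̄ = 24.25, Q̄ = 1112.0.
ε = (ΔQ/ΔP)(P̄/Q̄) = (-1664/9.9)(24.25/1112.0).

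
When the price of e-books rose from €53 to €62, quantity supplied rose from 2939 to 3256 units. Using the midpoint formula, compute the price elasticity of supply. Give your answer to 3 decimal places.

0.654

ΔQ = 3256 − 2939 = 317; ΔP = 62 − 53 = 9.
Midpoints: P̄ = 57.50, Q̄ = 3097.5.
ε_s = (ΔQ/ΔP)(P̄/Q̄) = (317/9)(57.50/3097.5).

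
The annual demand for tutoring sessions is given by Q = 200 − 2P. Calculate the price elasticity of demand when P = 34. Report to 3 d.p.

-0.515

At P = 34, Q = 132.
dQ/dP = −2.
ε = (dQ/dP)(P/Q) = (-2)(34/132).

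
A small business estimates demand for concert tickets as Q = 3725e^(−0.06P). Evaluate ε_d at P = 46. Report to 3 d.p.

-2.760

At P = 46, Q = 235.762.
dQ/dP = −0.06·3725e^(−0.06P) = −0.06Q = -14.146.
ε = (dQ/dP)(P/Q) = (-14.146)(46/235.762).
|ε| > 1, so demand is elastic at this price.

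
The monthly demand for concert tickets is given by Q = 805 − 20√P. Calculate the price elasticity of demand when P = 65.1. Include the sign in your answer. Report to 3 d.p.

-0.125

At P = 65.1, Q = 643.631.
dQ/dP = −20/(2√P) = -1.239.
ε = (dQ/dP)(P/Q) = (-1.239)(65.1/643.631).
|ε| < 1, so demand is inelastic at this price.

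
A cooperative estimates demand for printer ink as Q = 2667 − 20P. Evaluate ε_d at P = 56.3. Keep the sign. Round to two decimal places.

-0.73

At P = 56.3, Q = 1541.
dQ/dP = −20.
ε = (dQ/dP)(P/Q) = (-20)(56.3/1541).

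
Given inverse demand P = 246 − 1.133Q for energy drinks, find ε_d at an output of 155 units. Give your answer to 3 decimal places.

-0.401

At Q = 155, P = 246 − 1.133(155) = 70.38.
dP/dQ = −1.133, so dQ/dP = 1/(−1.133) = -0.883.
ε = (dQ/dP)(P/Q) = (-0.883)(70.38/155).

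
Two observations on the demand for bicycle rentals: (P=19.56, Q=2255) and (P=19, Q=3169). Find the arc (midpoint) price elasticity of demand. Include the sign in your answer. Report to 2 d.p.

ΔQ = 3169 − 2255 = 914; ΔP = 19 − 19.56 = -0.56.
Midpoints: P̄ = 19.28, Q̄ = 2712.0.
ε = (ΔQ/ΔP)(P̄/Q̄) = (914/-0.56)(19.28/2712.0).

-11.60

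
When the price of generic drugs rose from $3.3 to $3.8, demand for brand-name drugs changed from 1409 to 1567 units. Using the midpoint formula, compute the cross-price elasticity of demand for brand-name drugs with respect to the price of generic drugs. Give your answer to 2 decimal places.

0.75

ΔQ_x = 1567 − 1409 = 158; ΔP_y = 3.8 − 3.3 = 0.5.
Midpoints: P̄_y = 3.55, Q̄_x = 1488.0.
ε_xy = (ΔQ_x/ΔP_y)(P̄_y/Q̄_x) = (158/0.5)(3.55/1488.0).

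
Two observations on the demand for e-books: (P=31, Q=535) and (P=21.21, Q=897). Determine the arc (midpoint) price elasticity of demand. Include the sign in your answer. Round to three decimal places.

-1.348

ΔQ = 897 − 535 = 362; ΔP = 21.21 − 31 = -9.79.
Midpoints: P̄ = 26.11, Q̄ = 716.0.
ε = (ΔQ/ΔP)(P̄/Q̄) = (362/-9.79)(26.11/716.0).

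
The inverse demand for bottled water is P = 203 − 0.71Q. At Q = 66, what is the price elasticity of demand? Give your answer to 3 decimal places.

At Q = 66, P = 203 − 0.71(66) = 156.14.
dP/dQ = −0.71, so dQ/dP = 1/(−0.71) = -1.408.
ε = (dQ/dP)(P/Q) = (-1.408)(156.14/66).

-3.332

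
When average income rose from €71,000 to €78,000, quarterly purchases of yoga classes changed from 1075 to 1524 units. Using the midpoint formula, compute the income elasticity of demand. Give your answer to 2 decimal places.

ΔQ = 449, ΔI = 7000. Midpoints: Ī = 74,500, Q̄ = 1299.5.
ε_I = (ΔQ/ΔI)(Ī/Q̄) = (449/7000)(74500/1299.5).

3.68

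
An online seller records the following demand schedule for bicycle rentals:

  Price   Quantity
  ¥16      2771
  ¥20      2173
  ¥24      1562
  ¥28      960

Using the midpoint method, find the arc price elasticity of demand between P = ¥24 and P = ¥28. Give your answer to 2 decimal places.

-3.10

At P = 24, Q = 1562; at P = 28, Q = 960.
ΔQ = -602, ΔP = 4. Midpoints: P̄ = 26.00, Q̄ = 1261.0.
ε = (ΔQ/ΔP)(P̄/Q̄) = (-602/4)(26.00/1261.0).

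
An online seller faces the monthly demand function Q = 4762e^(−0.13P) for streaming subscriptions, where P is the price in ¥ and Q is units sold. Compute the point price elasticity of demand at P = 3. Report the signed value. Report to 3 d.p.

At P = 3, Q = 3224.145.
dQ/dP = −0.13·4762e^(−0.13P) = −0.13Q = -419.139.
ε = (dQ/dP)(P/Q) = (-419.139)(3/3224.145).

-0.390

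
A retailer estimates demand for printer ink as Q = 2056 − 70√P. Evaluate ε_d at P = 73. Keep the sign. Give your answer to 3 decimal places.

-0.205

At P = 73, Q = 1457.920.
dQ/dP = −70/(2√P) = -4.096.
ε = (dQ/dP)(P/Q) = (-4.096)(73/1457.920).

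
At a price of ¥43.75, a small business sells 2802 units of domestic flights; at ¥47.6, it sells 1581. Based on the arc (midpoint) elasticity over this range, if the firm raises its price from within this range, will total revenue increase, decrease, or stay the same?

decrease

Arc ε = (-1221/3.85)(45.67/2191.5) ≈ -6.610.
|ε| = 6.61 > 1, so demand is elastic. A price rise therefore reduces total revenue.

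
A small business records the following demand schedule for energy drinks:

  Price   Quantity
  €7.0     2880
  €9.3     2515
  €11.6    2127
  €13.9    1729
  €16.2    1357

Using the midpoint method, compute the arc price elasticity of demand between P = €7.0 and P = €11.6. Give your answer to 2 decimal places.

At P = 7.0, Q = 2880; at P = 11.6, Q = 2127.
ΔQ = -753, ΔP = 4.6. Midpoints: P̄ = 9.30, Q̄ = 2503.5.
ε = (ΔQ/ΔP)(P̄/Q̄) = (-753/4.6)(9.30/2503.5).

-0.61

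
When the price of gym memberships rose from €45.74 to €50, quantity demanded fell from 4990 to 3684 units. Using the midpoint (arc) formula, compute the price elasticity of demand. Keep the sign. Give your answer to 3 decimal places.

ΔQ = 3684 − 4990 = -1306; ΔP = 50 − 45.74 = 4.26.
Midpoints: P̄ = 47.87, Q̄ = 4337.0.
ε = (ΔQ/ΔP)(P̄/Q̄) = (-1306/4.26)(47.87/4337.0).

-3.384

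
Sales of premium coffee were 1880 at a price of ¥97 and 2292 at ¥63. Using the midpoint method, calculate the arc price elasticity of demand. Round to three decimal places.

ΔQ = 2292 − 1880 = 412; ΔP = 63 − 97 = -34.
Midpoints: P̄ = 80.00, Q̄ = 2086.0.
ε = (ΔQ/ΔP)(P̄/Q̄) = (412/-34)(80.00/2086.0).

-0.465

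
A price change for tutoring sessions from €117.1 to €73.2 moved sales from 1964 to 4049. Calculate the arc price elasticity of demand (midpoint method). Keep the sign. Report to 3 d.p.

-1.503

ΔQ = 4049 − 1964 = 2085; ΔP = 73.2 − 117.1 = -43.9.
Midpoints: P̄ = 95.15, Q̄ = 3006.5.
ε = (ΔQ/ΔP)(P̄/Q̄) = (2085/-43.9)(95.15/3006.5).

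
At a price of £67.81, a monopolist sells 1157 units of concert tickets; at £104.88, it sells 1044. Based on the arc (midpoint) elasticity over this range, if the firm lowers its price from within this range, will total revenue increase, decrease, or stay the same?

decrease

Arc ε = (-113/37.07)(86.34/1100.5) ≈ -0.239.
|ε| = 0.24 < 1, so demand is inelastic. A price cut therefore reduces total revenue.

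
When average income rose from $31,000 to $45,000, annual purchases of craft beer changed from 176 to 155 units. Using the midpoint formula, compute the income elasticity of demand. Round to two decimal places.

-0.34

ΔQ = -21, ΔI = 14000. Midpoints: Ī = 38,000, Q̄ = 165.5.
ε_I = (ΔQ/ΔI)(Ī/Q̄) = (-21/14000)(38000/165.5).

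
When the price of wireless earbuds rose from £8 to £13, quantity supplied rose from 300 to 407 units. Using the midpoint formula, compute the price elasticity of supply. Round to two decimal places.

0.64

ΔQ = 407 − 300 = 107; ΔP = 13 − 8 = 5.
Midpoints: P̄ = 10.50, Q̄ = 353.5.
ε_s = (ΔQ/ΔP)(P̄/Q̄) = (107/5)(10.50/353.5).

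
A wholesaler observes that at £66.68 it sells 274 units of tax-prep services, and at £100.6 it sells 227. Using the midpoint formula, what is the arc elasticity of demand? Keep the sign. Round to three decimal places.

-0.463

ΔQ = 227 − 274 = -47; ΔP = 100.6 − 66.68 = 33.92.
Midpoints: P̄ = 83.64, Q̄ = 250.5.
ε = (ΔQ/ΔP)(P̄/Q̄) = (-47/33.92)(83.64/250.5).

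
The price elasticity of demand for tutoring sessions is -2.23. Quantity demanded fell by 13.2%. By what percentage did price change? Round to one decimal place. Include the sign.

%ΔP ≈ %ΔQ / ε = (-13.2%)/(-2.23) = 5.92%.

5.9%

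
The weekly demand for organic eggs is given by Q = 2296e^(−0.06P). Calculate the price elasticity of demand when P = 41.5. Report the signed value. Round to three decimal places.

At P = 41.5, Q = 190.361.
dQ/dP = −0.06·2296e^(−0.06P) = −0.06Q = -11.422.
ε = (dQ/dP)(P/Q) = (-11.422)(41.5/190.361).
|ε| > 1, so demand is elastic at this price.

-2.490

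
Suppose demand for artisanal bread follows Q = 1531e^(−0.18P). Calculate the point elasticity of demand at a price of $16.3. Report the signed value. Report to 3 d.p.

-2.934

At P = 16.3, Q = 81.425.
dQ/dP = −0.18·1531e^(−0.18P) = −0.18Q = -14.656.
ε = (dQ/dP)(P/Q) = (-14.656)(16.3/81.425).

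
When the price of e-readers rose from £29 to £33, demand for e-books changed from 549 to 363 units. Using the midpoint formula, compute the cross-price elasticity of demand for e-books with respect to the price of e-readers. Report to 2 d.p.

ΔQ_x = 363 − 549 = -186; ΔP_y = 33 − 29 = 4.
Midpoints: P̄_y = 31.00, Q̄_x = 456.0.
ε_xy = (ΔQ_x/ΔP_y)(P̄_y/Q̄_x) = (-186/4)(31.00/456.0).
ε_xy < 0, so the goods are complements.

-3.16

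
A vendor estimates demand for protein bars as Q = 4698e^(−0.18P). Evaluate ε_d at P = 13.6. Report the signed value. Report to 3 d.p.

-2.448

At P = 13.6, Q = 406.219.
dQ/dP = −0.18·4698e^(−0.18P) = −0.18Q = -73.119.
ε = (dQ/dP)(P/Q) = (-73.119)(13.6/406.219).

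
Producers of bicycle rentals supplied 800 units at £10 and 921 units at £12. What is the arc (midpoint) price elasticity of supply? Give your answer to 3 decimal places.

0.773

ΔQ = 921 − 800 = 121; ΔP = 12 − 10 = 2.
Midpoints: P̄ = 11.00, Q̄ = 860.5.
ε_s = (ΔQ/ΔP)(P̄/Q̄) = (121/2)(11.00/860.5).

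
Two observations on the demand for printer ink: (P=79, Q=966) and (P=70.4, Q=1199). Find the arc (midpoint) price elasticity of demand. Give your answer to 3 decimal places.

-1.870

ΔQ = 1199 − 966 = 233; ΔP = 70.4 − 79 = -8.6.
Midpoints: P̄ = 74.70, Q̄ = 1082.5.
ε = (ΔQ/ΔP)(P̄/Q̄) = (233/-8.6)(74.70/1082.5).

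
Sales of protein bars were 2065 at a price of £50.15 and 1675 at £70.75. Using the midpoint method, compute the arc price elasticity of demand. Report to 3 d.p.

-0.612

ΔQ = 1675 − 2065 = -390; ΔP = 70.75 − 50.15 = 20.6.
Midpoints: P̄ = 60.45, Q̄ = 1870.0.
ε = (ΔQ/ΔP)(P̄/Q̄) = (-390/20.6)(60.45/1870.0).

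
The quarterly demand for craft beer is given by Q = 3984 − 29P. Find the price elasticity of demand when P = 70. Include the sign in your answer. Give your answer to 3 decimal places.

At P = 70, Q = 1954.
dQ/dP = −29.
ε = (dQ/dP)(P/Q) = (-29)(70/1954).

-1.039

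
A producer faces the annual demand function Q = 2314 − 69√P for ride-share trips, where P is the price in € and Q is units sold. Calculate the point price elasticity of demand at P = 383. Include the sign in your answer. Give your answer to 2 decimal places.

-0.70

At P = 383, Q = 963.643.
dQ/dP = −69/(2√P) = -1.763.
ε = (dQ/dP)(P/Q) = (-1.763)(383/963.643).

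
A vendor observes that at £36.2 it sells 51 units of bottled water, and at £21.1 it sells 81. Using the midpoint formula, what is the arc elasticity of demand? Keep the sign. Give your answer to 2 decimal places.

ΔQ = 81 − 51 = 30; ΔP = 21.1 − 36.2 = -15.1.
Midpoints: P̄ = 28.65, Q̄ = 66.0.
ε = (ΔQ/ΔP)(P̄/Q̄) = (30/-15.1)(28.65/66.0).

-0.86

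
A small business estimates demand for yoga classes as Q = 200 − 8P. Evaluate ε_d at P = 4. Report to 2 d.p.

At P = 4, Q = 168.
dQ/dP = −8.
ε = (dQ/dP)(P/Q) = (-8)(4/168).
|ε| < 1, so demand is inelastic at this price.

-0.19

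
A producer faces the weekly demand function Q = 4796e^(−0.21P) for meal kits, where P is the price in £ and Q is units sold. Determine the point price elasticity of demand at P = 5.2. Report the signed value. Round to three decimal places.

At P = 5.2, Q = 1609.273.
dQ/dP = −0.21·4796e^(−0.21P) = −0.21Q = -337.947.
ε = (dQ/dP)(P/Q) = (-337.947)(5.2/1609.273).
|ε| > 1, so demand is elastic at this price.

-1.092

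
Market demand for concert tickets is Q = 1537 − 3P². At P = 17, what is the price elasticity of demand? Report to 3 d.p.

-2.588

At P = 17, Q = 670.
dQ/dP = −6P = -102.
ε = (dQ/dP)(P/Q) = (-102)(17/670).
|ε| > 1, so demand is elastic at this price.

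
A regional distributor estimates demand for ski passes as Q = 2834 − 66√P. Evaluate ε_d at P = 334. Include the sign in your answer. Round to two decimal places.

-0.37

At P = 334, Q = 1627.806.
dQ/dP = −66/(2√P) = -1.806.
ε = (dQ/dP)(P/Q) = (-1.806)(334/1627.806).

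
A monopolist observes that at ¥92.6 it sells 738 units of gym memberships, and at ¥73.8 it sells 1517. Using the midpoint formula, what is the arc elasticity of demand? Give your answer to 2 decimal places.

-3.06

ΔQ = 1517 − 738 = 779; ΔP = 73.8 − 92.6 = -18.8.
Midpoints: P̄ = 83.20, Q̄ = 1127.5.
ε = (ΔQ/ΔP)(P̄/Q̄) = (779/-18.8)(83.20/1127.5).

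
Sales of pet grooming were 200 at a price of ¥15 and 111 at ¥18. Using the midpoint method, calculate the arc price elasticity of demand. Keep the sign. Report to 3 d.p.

ΔQ = 111 − 200 = -89; ΔP = 18 − 15 = 3.
Midpoints: P̄ = 16.50, Q̄ = 155.5.
ε = (ΔQ/ΔP)(P̄/Q̄) = (-89/3)(16.50/155.5).

-3.148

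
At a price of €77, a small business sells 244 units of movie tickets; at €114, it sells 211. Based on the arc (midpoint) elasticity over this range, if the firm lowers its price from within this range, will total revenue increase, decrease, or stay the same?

decrease

Arc ε = (-33/37)(95.50/227.5) ≈ -0.374.
|ε| = 0.37 < 1, so demand is inelastic. A price cut therefore reduces total revenue.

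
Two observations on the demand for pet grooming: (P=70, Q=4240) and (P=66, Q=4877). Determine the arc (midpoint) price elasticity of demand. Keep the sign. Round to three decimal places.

ΔQ = 4877 − 4240 = 637; ΔP = 66 − 70 = -4.
Midpoints: P̄ = 68.00, Q̄ = 4558.5.
ε = (ΔQ/ΔP)(P̄/Q̄) = (637/-4)(68.00/4558.5).

-2.376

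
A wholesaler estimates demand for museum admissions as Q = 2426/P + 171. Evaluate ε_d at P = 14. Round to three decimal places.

At P = 14, Q = 344.286.
dQ/dP = −2426/P² = -12.378.
ε = (dQ/dP)(P/Q) = (-12.378)(14/344.286).
|ε| < 1, so demand is inelastic at this price.

-0.503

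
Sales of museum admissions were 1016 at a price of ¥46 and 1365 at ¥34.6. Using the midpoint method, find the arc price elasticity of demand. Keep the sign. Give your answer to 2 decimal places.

-1.04

ΔQ = 1365 − 1016 = 349; ΔP = 34.6 − 46 = -11.4.
Midpoints: P̄ = 40.30, Q̄ = 1190.5.
ε = (ΔQ/ΔP)(P̄/Q̄) = (349/-11.4)(40.30/1190.5).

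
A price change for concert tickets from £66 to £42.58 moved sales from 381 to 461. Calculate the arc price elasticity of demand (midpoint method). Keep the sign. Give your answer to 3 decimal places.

-0.440

ΔQ = 461 − 381 = 80; ΔP = 42.58 − 66 = -23.42.
Midpoints: P̄ = 54.29, Q̄ = 421.0.
ε = (ΔQ/ΔP)(P̄/Q̄) = (80/-23.42)(54.29/421.0).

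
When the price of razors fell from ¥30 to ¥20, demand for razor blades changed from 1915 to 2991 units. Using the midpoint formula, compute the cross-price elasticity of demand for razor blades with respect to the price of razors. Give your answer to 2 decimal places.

ΔQ_x = 2991 − 1915 = 1076; ΔP_y = 20 − 30 = -10.
Midpoints: P̄_y = 25.00, Q̄_x = 2453.0.
ε_xy = (ΔQ_x/ΔP_y)(P̄_y/Q̄_x) = (1076/-10)(25.00/2453.0).

-1.10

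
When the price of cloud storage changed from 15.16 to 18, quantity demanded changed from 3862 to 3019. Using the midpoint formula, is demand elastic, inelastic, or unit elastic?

Arc ε ≈ -1.430.
|ε| = 1.43 > 1.

elastic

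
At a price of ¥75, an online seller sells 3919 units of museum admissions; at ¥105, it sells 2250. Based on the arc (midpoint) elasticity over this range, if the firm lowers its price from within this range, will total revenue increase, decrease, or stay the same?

Arc ε = (-1669/30)(90.00/3084.5) ≈ -1.623.
|ε| = 1.62 > 1, so demand is elastic. A price cut therefore raises total revenue.

increase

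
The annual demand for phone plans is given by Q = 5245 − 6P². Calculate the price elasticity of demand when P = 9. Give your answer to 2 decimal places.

At P = 9, Q = 4759.
dQ/dP = −12P = -108.
ε = (dQ/dP)(P/Q) = (-108)(9/4759).

-0.20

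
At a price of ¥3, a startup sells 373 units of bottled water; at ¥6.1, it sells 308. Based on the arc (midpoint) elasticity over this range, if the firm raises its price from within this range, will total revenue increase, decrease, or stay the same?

increase

Arc ε = (-65/3.1)(4.55/340.5) ≈ -0.280.
|ε| = 0.28 < 1, so demand is inelastic. A price rise therefore raises total revenue.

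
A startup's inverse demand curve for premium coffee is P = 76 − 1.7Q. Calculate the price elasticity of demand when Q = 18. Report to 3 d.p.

-1.484

At Q = 18, P = 76 − 1.7(18) = 45.40.
dP/dQ = −1.7, so dQ/dP = 1/(−1.7) = -0.588.
ε = (dQ/dP)(P/Q) = (-0.588)(45.40/18).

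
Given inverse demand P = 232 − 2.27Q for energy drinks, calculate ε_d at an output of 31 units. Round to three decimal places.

At Q = 31, P = 232 − 2.27(31) = 161.63.
dP/dQ = −2.27, so dQ/dP = 1/(−2.27) = -0.441.
ε = (dQ/dP)(P/Q) = (-0.441)(161.63/31).

-2.297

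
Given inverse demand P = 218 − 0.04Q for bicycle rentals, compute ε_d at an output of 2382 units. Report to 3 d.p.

-1.288

At Q = 2382, P = 218 − 0.04(2382) = 122.72.
dP/dQ = −0.04, so dQ/dP = 1/(−0.04) = -25.000.
ε = (dQ/dP)(P/Q) = (-25.000)(122.72/2382).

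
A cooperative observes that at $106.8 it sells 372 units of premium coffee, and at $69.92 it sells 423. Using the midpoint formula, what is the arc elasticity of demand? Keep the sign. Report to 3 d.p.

-0.307

ΔQ = 423 − 372 = 51; ΔP = 69.92 − 106.8 = -36.88.
Midpoints: P̄ = 88.36, Q̄ = 397.5.
ε = (ΔQ/ΔP)(P̄/Q̄) = (51/-36.88)(88.36/397.5).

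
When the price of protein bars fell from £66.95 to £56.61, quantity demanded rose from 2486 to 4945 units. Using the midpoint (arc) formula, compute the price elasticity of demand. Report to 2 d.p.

-3.95

ΔQ = 4945 − 2486 = 2459; ΔP = 56.61 − 66.95 = -10.34.
Midpoints: P̄ = 61.78, Q̄ = 3715.5.
ε = (ΔQ/ΔP)(P̄/Q̄) = (2459/-10.34)(61.78/3715.5).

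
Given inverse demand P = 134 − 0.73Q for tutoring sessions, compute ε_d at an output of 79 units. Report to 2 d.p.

-1.32

At Q = 79, P = 134 − 0.73(79) = 76.33.
dP/dQ = −0.73, so dQ/dP = 1/(−0.73) = -1.370.
ε = (dQ/dP)(P/Q) = (-1.370)(76.33/79).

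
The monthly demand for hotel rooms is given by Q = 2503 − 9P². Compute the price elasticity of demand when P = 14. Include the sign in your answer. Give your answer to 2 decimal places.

-4.77

At P = 14, Q = 739.
dQ/dP = −18P = -252.
ε = (dQ/dP)(P/Q) = (-252)(14/739).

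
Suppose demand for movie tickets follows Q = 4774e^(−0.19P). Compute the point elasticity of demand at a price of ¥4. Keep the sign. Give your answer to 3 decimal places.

-0.760

At P = 4, Q = 2232.640.
dQ/dP = −0.19·4774e^(−0.19P) = −0.19Q = -424.202.
ε = (dQ/dP)(P/Q) = (-424.202)(4/2232.640).
|ε| < 1, so demand is inelastic at this price.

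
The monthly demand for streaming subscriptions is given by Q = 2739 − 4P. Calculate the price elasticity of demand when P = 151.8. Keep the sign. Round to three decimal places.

At P = 151.8, Q = 2131.800.
dQ/dP = −4.
ε = (dQ/dP)(P/Q) = (-4)(151.8/2131.800).

-0.285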